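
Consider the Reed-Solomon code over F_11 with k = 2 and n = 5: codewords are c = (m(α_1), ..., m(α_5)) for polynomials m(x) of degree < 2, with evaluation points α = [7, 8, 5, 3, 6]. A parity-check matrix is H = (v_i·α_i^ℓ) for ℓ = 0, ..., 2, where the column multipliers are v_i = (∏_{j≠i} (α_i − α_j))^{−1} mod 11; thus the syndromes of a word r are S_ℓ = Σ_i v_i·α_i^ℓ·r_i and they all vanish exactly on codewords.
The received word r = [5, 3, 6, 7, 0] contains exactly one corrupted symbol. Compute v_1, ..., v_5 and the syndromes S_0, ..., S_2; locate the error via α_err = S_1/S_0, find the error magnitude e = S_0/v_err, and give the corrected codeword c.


S = (6, 4, 10), error at position 2, error magnitude e = 4, c = [5, 10, 6, 7, 0].

Step 1: column multipliers v_i = (∏_{j≠i}(α_i − α_j))^{−1} mod 11.
  i = 1 (α = 7): (7−8)(7−5)(7−3)(7−6) = (−1)·2·4·1 = −8 ≡ 3, so v_1 = 3^{−1} = 4 (mod 11).
  i = 2 (α = 8): (8−7)(8−5)(8−3)(8−6) = 1·3·5·2 = 30 ≡ 8, so v_2 = 8^{−1} = 7 (mod 11).
  i = 3 (α = 5): (5−7)(5−8)(5−3)(5−6) = (−2)·(−3)·2·(−1) = −12 ≡ 10, so v_3 = 10^{−1} = 10 (mod 11).
  i = 4 (α = 3): (3−7)(3−8)(3−5)(3−6) = (−4)·(−5)·(−2)·(−3) = 120 ≡ 10, so v_4 = 10^{−1} = 10 (mod 11).
  i = 5 (α = 6): (6−7)(6−8)(6−5)(6−3) = (−1)·(−2)·1·3 = 6 ≡ 6, so v_5 = 6^{−1} = 2 (mod 11).
  v = [4, 7, 10, 10, 2].
Step 2: syndromes of r = [5, 3, 6, 7, 0] (all sums mod 11).
  S_0 = Σ v_i r_i = 4·5 + 7·3 + 10·6 + 10·7 + 2·0 = 171 ≡ 6.
  S_1 = Σ v_i α_i r_i = 4·7·5 + 7·8·3 + 10·5·6 + 10·3·7 + 2·6·0 = 818 ≡ 4.
  α_i^2 mod 11 = [5, 9, 3, 9, 3].
  S_2 = Σ v_i α_i^2 r_i = 4·5·5 + 7·9·3 + 10·3·6 + 10·9·7 + 2·3·0 = 1099 ≡ 10.
  S = (6, 4, 10) ≠ 0, so r is not a codeword (an error is present).
Step 3: locate the error. For a single error e at position i, S_ℓ = v_i·e·α_i^ℓ, so α_err = S_1/S_0.
  S_0^{−1} = 6^{−1} = 2 (mod 11), so α_err = 4·2 = 8 ≡ 8 = α_2. Error position i = 2.
  Consistency check: S_2/S_1 = 10·3 = 30 ≡ 8 = α_err ✓ (single-error assumption holds).
Step 4: error magnitude e = S_0/v_2 = S_0·∏_{j≠2}(α_2 − α_j) = 6·8 = 48 ≡ 4 (mod 11).
Step 5: correct position 2: c_2 = r_2 − e = 3 − 4 ≡ 10 (mod 11). Hence c = [5, 10, 6, 7, 0].
  Check: interpolating c through the α_i gives m(x) = 3 + 5·x (degree < 2) with m(α_i) = c_i for every i, so c is indeed a codeword.


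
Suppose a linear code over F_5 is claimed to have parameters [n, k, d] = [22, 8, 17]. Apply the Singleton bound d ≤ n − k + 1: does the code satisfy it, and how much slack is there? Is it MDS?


Singleton RHS = n − k + 1 = 15, slack = -2, bound violated (no such code; not MDS).

Singleton bound: d ≤ n − k + 1.
Here n = 22, k = 8, so n − k + 1 = 15.
Given d = 17, check d ≤ 15: NO.
Slack = (n − k + 1) − d = -2.
The slack is negative: d = 17 exceeds n − k + 1 = 15 by 2, so the Singleton bound is violated and no linear [22, 8, 17]_5 code can exist. In particular it is not MDS (MDS requires d = n − k + 1 exactly).
Description: the claimed parameters are [22, 8, 17]_5; such a code would be impossible (violates the Singleton bound).


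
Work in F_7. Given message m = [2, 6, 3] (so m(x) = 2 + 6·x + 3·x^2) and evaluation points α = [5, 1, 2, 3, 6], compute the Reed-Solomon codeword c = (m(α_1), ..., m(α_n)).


c = [2, 4, 5, 5, 6]

Message polynomial: m(x) = 2 + 6·x + 3·x^2 (mod 7).
For each evaluation point α_i, compute m(α_i) mod 7:
  α_1 = 5: Horner steps 3 → 0 → 2, so m(5) = 2.
  α_2 = 1: Horner steps 3 → 2 → 4, so m(1) = 4.
  α_3 = 2: Horner steps 3 → 5 → 5, so m(2) = 5.
  α_4 = 3: Horner steps 3 → 1 → 5, so m(3) = 5.
  α_5 = 6: Horner steps 3 → 3 → 6, so m(6) = 6.
Codeword c = [2, 4, 5, 5, 6] ∈ F_7^5.


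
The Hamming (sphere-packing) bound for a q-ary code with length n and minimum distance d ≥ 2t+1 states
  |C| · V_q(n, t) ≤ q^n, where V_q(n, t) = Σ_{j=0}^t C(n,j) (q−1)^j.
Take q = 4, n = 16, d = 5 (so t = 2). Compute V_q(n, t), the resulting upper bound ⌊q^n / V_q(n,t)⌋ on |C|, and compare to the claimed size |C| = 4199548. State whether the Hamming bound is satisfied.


V_q(n, t) = 1129, q^n = 4294967296, Hamming bound = 3804222, |C| = 4199548 > bound (violated).

Step 1: Compute V_q(n, t) = Σ_{j=0}^2 C(n, j) (q−1)^j.
  j = 0: C(16,0)·(3)^0 = 1·1 = 1.
  j = 1: C(16,1)·(3)^1 = 16·3 = 48.
  j = 2: C(16,2)·(3)^2 = 120·9 = 1080.
  V_q(n, t) = 1 + 48 + 1080 = 1129.
Step 2: q^n = 4^16 = 4294967296.
Step 3: Hamming bound ⌊q^n / V_q(n,t)⌋ = ⌊4294967296/1129⌋ = 3804222.
Step 4: Compare |C| = 4199548 to 3804222: violated.
The claimed |C| lies above the Hamming bound, so no 4-ary code of length 16 with d ≥ 5 can have 4199548 codewords.


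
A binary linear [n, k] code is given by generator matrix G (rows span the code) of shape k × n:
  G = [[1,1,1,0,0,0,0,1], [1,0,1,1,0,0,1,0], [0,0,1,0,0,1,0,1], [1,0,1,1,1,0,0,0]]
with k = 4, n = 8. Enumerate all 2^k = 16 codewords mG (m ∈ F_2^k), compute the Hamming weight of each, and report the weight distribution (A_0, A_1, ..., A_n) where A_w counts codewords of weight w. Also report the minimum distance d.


Weight distribution: A_0 = 1, A_2 = 1, A_3 = 2, A_4 = 5, A_5 = 6, A_6 = 1. Minimum distance d = 2.

Enumerate all 2^4 = 16 messages m ∈ F_2^4.
For each, compute codeword c = mG in F_2^8, then tally its weight.
  m = 0000 → c = 00000000, weight = 0.
  m = 1000 → c = 11100001, weight = 4.
  m = 0100 → c = 10110010, weight = 4.
  m = 1100 → c = 01010011, weight = 4.
  m = 0010 → c = 00100101, weight = 3.
  m = 1010 → c = 11000100, weight = 3.
  m = 0110 → c = 10010111, weight = 5.
  m = 1110 → c = 01110110, weight = 5.
  m = 0001 → c = 10111000, weight = 4.
  m = 1001 → c = 01011001, weight = 4.
  m = 0101 → c = 00001010, weight = 2.
  m = 1101 → c = 11101011, weight = 6.
  m = 0011 → c = 10011101, weight = 5.
  m = 1011 → c = 01111100, weight = 5.
  m = 0111 → c = 00101111, weight = 5.
  m = 1111 → c = 11001110, weight = 5.
Tally weights:
  weight 0: 1 codewords.
  weight 2: 1 codewords.
  weight 3: 2 codewords.
  weight 4: 5 codewords.
  weight 5: 6 codewords.
  weight 6: 1 codewords.
Minimum distance d = smallest w > 0 with A_w > 0 = 2.
Sanity: Σ A_w = 16 = 2^4 = 16 ✓.


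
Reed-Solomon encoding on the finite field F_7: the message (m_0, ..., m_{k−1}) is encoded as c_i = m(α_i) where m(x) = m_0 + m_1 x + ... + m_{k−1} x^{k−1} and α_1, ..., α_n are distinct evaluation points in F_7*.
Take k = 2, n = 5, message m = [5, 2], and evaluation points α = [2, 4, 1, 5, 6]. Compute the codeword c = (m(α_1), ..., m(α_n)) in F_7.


c = [2, 6, 0, 1, 3]

Message polynomial: m(x) = 5 + 2·x (mod 7).
For each evaluation point α_i, compute m(α_i) mod 7:
  α_1 = 2: Horner steps 2 → 2, so m(2) = 2.
  α_2 = 4: Horner steps 2 → 6, so m(4) = 6.
  α_3 = 1: Horner steps 2 → 0, so m(1) = 0.
  α_4 = 5: Horner steps 2 → 1, so m(5) = 1.
  α_5 = 6: Horner steps 2 → 3, so m(6) = 3.
Codeword c = [2, 6, 0, 1, 3] ∈ F_7^5.


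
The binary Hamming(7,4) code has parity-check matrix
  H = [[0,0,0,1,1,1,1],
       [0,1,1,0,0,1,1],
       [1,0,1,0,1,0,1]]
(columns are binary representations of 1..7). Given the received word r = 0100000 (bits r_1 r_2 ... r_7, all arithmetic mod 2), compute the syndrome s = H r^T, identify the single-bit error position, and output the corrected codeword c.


s = (0, 1, 0)^T, error position = 2, corrected codeword c = 0000000

Compute s = H r^T mod 2 one row at a time:
  s_1 = 0 + 0 + 0 + 0 = 0 ≡ 0 (mod 2).
  s_2 = 1 + 0 + 0 + 0 = 1 ≡ 1 (mod 2).
  s_3 = 0 + 0 + 0 + 0 = 0 ≡ 0 (mod 2).
s = (0, 1, 0)^T — this equals column 2 of H (binary 010), so error is at position 2.
Correct: flip bit 2 of r = 0100000 to get c = 0000000.


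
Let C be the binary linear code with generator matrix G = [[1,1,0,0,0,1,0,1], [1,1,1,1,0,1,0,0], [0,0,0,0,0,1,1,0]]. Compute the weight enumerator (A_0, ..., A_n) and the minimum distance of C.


Weight distribution: A_0 = 1, A_2 = 1, A_3 = 1, A_4 = 2, A_5 = 3. Minimum distance d = 2.

Enumerate all 2^3 = 8 messages m ∈ F_2^3.
For each, compute codeword c = mG in F_2^8, then tally its weight.
  m = 000 → c = 00000000, weight = 0.
  m = 100 → c = 11000101, weight = 4.
  m = 010 → c = 11110100, weight = 5.
  m = 110 → c = 00110001, weight = 3.
  m = 001 → c = 00000110, weight = 2.
  m = 101 → c = 11000011, weight = 4.
  m = 011 → c = 11110010, weight = 5.
  m = 111 → c = 00110111, weight = 5.
Tally weights:
  weight 0: 1 codewords.
  weight 2: 1 codewords.
  weight 3: 1 codewords.
  weight 4: 2 codewords.
  weight 5: 3 codewords.
Minimum distance d = smallest w > 0 with A_w > 0 = 2.
Sanity: Σ A_w = 8 = 2^3 = 8 ✓.


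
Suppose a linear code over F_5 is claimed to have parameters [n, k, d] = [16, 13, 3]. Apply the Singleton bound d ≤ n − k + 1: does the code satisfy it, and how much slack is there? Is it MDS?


Singleton RHS = n − k + 1 = 4, slack = 1, bound satisfied, not MDS.

Singleton bound: d ≤ n − k + 1.
Here n = 16, k = 13, so n − k + 1 = 4.
Given d = 3, check d ≤ 4: YES.
Slack = (n − k + 1) − d = 1.
The code is NOT MDS (slack = 1 > 0).
Description: the claimed parameters are [16, 13, 3]_5; such a code would be non-MDS.


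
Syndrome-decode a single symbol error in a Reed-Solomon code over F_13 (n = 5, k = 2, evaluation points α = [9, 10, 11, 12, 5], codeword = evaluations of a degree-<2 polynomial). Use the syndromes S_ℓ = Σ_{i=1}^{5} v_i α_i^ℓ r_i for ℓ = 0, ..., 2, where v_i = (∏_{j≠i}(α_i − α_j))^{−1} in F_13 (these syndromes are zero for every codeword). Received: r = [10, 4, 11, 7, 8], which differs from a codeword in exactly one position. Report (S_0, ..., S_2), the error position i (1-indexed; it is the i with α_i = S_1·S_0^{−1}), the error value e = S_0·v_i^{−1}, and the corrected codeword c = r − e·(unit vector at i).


S = (5, 8, 5), error at position 4, error magnitude e = 2, c = [10, 4, 11, 5, 8].

Step 1: column multipliers v_i = (∏_{j≠i}(α_i − α_j))^{−1} mod 13.
  i = 1 (α = 9): (9−10)(9−11)(9−12)(9−5) = (−1)·(−2)·(−3)·4 = −24 ≡ 2, so v_1 = 2^{−1} = 7 (mod 13).
  i = 2 (α = 10): (10−9)(10−11)(10−12)(10−5) = 1·(−1)·(−2)·5 = 10 ≡ 10, so v_2 = 10^{−1} = 4 (mod 13).
  i = 3 (α = 11): (11−9)(11−10)(11−12)(11−5) = 2·1·(−1)·6 = −12 ≡ 1, so v_3 = 1^{−1} = 1 (mod 13).
  i = 4 (α = 12): (12−9)(12−10)(12−11)(12−5) = 3·2·1·7 = 42 ≡ 3, so v_4 = 3^{−1} = 9 (mod 13).
  i = 5 (α = 5): (5−9)(5−10)(5−11)(5−12) = (−4)·(−5)·(−6)·(−7) = 840 ≡ 8, so v_5 = 8^{−1} = 5 (mod 13).
  v = [7, 4, 1, 9, 5].
Step 2: syndromes of r = [10, 4, 11, 7, 8] (all sums mod 13).
  S_0 = Σ v_i r_i = 7·10 + 4·4 + 1·11 + 9·7 + 5·8 = 200 ≡ 5.
  S_1 = Σ v_i α_i r_i = 7·9·10 + 4·10·4 + 1·11·11 + 9·12·7 + 5·5·8 = 1867 ≡ 8.
  α_i^2 mod 13 = [3, 9, 4, 1, 12].
  S_2 = Σ v_i α_i^2 r_i = 7·3·10 + 4·9·4 + 1·4·11 + 9·1·7 + 5·12·8 = 941 ≡ 5.
  S = (5, 8, 5) ≠ 0, so r is not a codeword (an error is present).
Step 3: locate the error. For a single error e at position i, S_ℓ = v_i·e·α_i^ℓ, so α_err = S_1/S_0.
  S_0^{−1} = 5^{−1} = 8 (mod 13), so α_err = 8·8 = 64 ≡ 12 = α_4. Error position i = 4.
  Consistency check: S_2/S_1 = 5·5 = 25 ≡ 12 = α_err ✓ (single-error assumption holds).
Step 4: error magnitude e = S_0/v_4 = S_0·∏_{j≠4}(α_4 − α_j) = 5·3 = 15 ≡ 2 (mod 13).
Step 5: correct position 4: c_4 = r_4 − e = 7 − 2 ≡ 5 (mod 13). Hence c = [10, 4, 11, 5, 8].
  Check: interpolating c through the α_i gives m(x) = 12 + 7·x (degree < 2) with m(α_i) = c_i for every i, so c is indeed a codeword.


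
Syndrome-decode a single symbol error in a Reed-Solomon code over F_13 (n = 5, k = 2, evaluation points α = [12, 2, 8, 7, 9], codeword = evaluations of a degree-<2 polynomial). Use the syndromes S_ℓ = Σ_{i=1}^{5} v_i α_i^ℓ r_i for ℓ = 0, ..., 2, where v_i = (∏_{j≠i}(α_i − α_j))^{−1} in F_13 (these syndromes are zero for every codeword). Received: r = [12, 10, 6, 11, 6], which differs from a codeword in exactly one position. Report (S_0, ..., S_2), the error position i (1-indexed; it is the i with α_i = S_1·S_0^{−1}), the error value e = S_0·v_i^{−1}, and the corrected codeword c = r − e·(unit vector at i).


S = (7, 11, 8), error at position 5, error magnitude e = 5, c = [12, 10, 6, 11, 1].

Step 1: column multipliers v_i = (∏_{j≠i}(α_i − α_j))^{−1} mod 13.
  i = 1 (α = 12): (12−2)(12−8)(12−7)(12−9) = 10·4·5·3 = 600 ≡ 2, so v_1 = 2^{−1} = 7 (mod 13).
  i = 2 (α = 2): (2−12)(2−8)(2−7)(2−9) = (−10)·(−6)·(−5)·(−7) = 2100 ≡ 7, so v_2 = 7^{−1} = 2 (mod 13).
  i = 3 (α = 8): (8−12)(8−2)(8−7)(8−9) = (−4)·6·1·(−1) = 24 ≡ 11, so v_3 = 11^{−1} = 6 (mod 13).
  i = 4 (α = 7): (7−12)(7−2)(7−8)(7−9) = (−5)·5·(−1)·(−2) = −50 ≡ 2, so v_4 = 2^{−1} = 7 (mod 13).
  i = 5 (α = 9): (9−12)(9−2)(9−8)(9−7) = (−3)·7·1·2 = −42 ≡ 10, so v_5 = 10^{−1} = 4 (mod 13).
  v = [7, 2, 6, 7, 4].
Step 2: syndromes of r = [12, 10, 6, 11, 6] (all sums mod 13).
  S_0 = Σ v_i r_i = 7·12 + 2·10 + 6·6 + 7·11 + 4·6 = 241 ≡ 7.
  S_1 = Σ v_i α_i r_i = 7·12·12 + 2·2·10 + 6·8·6 + 7·7·11 + 4·9·6 = 2091 ≡ 11.
  α_i^2 mod 13 = [1, 4, 12, 10, 3].
  S_2 = Σ v_i α_i^2 r_i = 7·1·12 + 2·4·10 + 6·12·6 + 7·10·11 + 4·3·6 = 1438 ≡ 8.
  S = (7, 11, 8) ≠ 0, so r is not a codeword (an error is present).
Step 3: locate the error. For a single error e at position i, S_ℓ = v_i·e·α_i^ℓ, so α_err = S_1/S_0.
  S_0^{−1} = 7^{−1} = 2 (mod 13), so α_err = 11·2 = 22 ≡ 9 = α_5. Error position i = 5.
  Consistency check: S_2/S_1 = 8·6 = 48 ≡ 9 = α_err ✓ (single-error assumption holds).
Step 4: error magnitude e = S_0/v_5 = S_0·∏_{j≠5}(α_5 − α_j) = 7·10 = 70 ≡ 5 (mod 13).
Step 5: correct position 5: c_5 = r_5 − e = 6 − 5 ≡ 1 (mod 13). Hence c = [12, 10, 6, 11, 1].
  Check: interpolating c through the α_i gives m(x) = 7 + 8·x (degree < 2) with m(α_i) = c_i for every i, so c is indeed a codeword.


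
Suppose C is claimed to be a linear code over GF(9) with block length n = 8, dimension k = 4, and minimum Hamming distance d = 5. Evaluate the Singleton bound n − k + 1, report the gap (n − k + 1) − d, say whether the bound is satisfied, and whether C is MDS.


Singleton RHS = n − k + 1 = 5, slack = 0, bound satisfied, MDS.

Singleton bound: d ≤ n − k + 1.
Here n = 8, k = 4, so n − k + 1 = 5.
Given d = 5, check d ≤ 5: YES.
Slack = (n − k + 1) − d = 0.
The code is MDS (slack = 0).
Description: the claimed parameters are [8, 4, 5]_9; such a code would be MDS (meets Singleton bound).


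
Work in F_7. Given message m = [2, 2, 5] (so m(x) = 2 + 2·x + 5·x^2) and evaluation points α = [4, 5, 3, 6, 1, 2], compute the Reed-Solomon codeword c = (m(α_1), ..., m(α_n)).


c = [6, 4, 4, 5, 2, 5]

Message polynomial: m(x) = 2 + 2·x + 5·x^2 (mod 7).
For each evaluation point α_i, compute m(α_i) mod 7:
  α_1 = 4: Horner steps 5 → 1 → 6, so m(4) = 6.
  α_2 = 5: Horner steps 5 → 6 → 4, so m(5) = 4.
  α_3 = 3: Horner steps 5 → 3 → 4, so m(3) = 4.
  α_4 = 6: Horner steps 5 → 4 → 5, so m(6) = 5.
  α_5 = 1: Horner steps 5 → 0 → 2, so m(1) = 2.
  α_6 = 2: Horner steps 5 → 5 → 5, so m(2) = 5.
Codeword c = [6, 4, 4, 5, 2, 5] ∈ F_7^6.


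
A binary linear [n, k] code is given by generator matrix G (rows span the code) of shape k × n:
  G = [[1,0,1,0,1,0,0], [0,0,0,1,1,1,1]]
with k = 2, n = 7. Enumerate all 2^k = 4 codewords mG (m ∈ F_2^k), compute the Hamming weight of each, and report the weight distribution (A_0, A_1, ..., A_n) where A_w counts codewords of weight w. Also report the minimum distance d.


Weight distribution: A_0 = 1, A_3 = 1, A_4 = 1, A_5 = 1. Minimum distance d = 3.

Enumerate all 2^2 = 4 messages m ∈ F_2^2.
For each, compute codeword c = mG in F_2^7, then tally its weight.
  m = 00 → c = 0000000, weight = 0.
  m = 10 → c = 1010100, weight = 3.
  m = 01 → c = 0001111, weight = 4.
  m = 11 → c = 1011011, weight = 5.
Tally weights:
  weight 0: 1 codewords.
  weight 3: 1 codewords.
  weight 4: 1 codewords.
  weight 5: 1 codewords.
Minimum distance d = smallest w > 0 with A_w > 0 = 3.
Sanity: Σ A_w = 4 = 2^2 = 4 ✓.


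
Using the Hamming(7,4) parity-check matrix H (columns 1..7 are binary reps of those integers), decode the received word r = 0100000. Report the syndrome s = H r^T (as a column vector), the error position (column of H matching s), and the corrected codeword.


s = (0, 1, 0)^T, error position = 2, corrected codeword c = 0000000

Compute s = H r^T mod 2 one row at a time:
  s_1 = 0 + 0 + 0 + 0 = 0 ≡ 0 (mod 2).
  s_2 = 1 + 0 + 0 + 0 = 1 ≡ 1 (mod 2).
  s_3 = 0 + 0 + 0 + 0 = 0 ≡ 0 (mod 2).
s = (0, 1, 0)^T — this equals column 2 of H (binary 010), so error is at position 2.
Correct: flip bit 2 of r = 0100000 to get c = 0000000.


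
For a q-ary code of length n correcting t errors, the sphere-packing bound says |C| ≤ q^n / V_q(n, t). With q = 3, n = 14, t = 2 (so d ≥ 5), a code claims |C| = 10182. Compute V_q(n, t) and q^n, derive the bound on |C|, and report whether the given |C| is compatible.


V_q(n, t) = 393, q^n = 4782969, Hamming bound = 12170, |C| = 10182 ≤ bound (satisfied).

Step 1: Compute V_q(n, t) = Σ_{j=0}^2 C(n, j) (q−1)^j.
  j = 0: C(14,0)·(2)^0 = 1·1 = 1.
  j = 1: C(14,1)·(2)^1 = 14·2 = 28.
  j = 2: C(14,2)·(2)^2 = 91·4 = 364.
  V_q(n, t) = 1 + 28 + 364 = 393.
Step 2: q^n = 3^14 = 4782969.
Step 3: Hamming bound ⌊q^n / V_q(n,t)⌋ = ⌊4782969/393⌋ = 12170.
Step 4: Compare |C| = 10182 to 12170: satisfied.
The claimed |C| lies below the Hamming bound.


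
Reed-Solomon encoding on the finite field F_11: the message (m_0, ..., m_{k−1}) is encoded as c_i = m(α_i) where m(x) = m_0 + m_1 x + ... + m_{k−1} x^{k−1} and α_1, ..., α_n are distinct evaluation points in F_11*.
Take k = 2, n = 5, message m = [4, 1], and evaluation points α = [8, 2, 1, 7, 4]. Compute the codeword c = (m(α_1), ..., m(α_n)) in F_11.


c = [1, 6, 5, 0, 8]

Message polynomial: m(x) = 4 + 1·x (mod 11).
For each evaluation point α_i, compute m(α_i) mod 11:
  α_1 = 8: Horner steps 1 → 1, so m(8) = 1.
  α_2 = 2: Horner steps 1 → 6, so m(2) = 6.
  α_3 = 1: Horner steps 1 → 5, so m(1) = 5.
  α_4 = 7: Horner steps 1 → 0, so m(7) = 0.
  α_5 = 4: Horner steps 1 → 8, so m(4) = 8.
Codeword c = [1, 6, 5, 0, 8] ∈ F_11^5.


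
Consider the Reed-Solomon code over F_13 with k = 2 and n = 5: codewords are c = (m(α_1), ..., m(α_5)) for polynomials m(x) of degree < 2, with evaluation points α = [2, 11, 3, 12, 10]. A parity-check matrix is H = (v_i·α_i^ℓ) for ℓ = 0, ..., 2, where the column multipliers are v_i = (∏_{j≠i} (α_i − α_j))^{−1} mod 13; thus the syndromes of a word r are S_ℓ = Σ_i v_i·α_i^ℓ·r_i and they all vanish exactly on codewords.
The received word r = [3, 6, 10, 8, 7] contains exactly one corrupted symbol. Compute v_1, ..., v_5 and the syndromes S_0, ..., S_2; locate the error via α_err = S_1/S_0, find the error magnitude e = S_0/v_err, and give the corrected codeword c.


S = (3, 7, 12), error at position 2, error magnitude e = 5, c = [3, 1, 10, 8, 7].

Step 1: column multipliers v_i = (∏_{j≠i}(α_i − α_j))^{−1} mod 13.
  i = 1 (α = 2): (2−11)(2−3)(2−12)(2−10) = (−9)·(−1)·(−10)·(−8) = 720 ≡ 5, so v_1 = 5^{−1} = 8 (mod 13).
  i = 2 (α = 11): (11−2)(11−3)(11−12)(11−10) = 9·8·(−1)·1 = −72 ≡ 6, so v_2 = 6^{−1} = 11 (mod 13).
  i = 3 (α = 3): (3−2)(3−11)(3−12)(3−10) = 1·(−8)·(−9)·(−7) = −504 ≡ 3, so v_3 = 3^{−1} = 9 (mod 13).
  i = 4 (α = 12): (12−2)(12−11)(12−3)(12−10) = 10·1·9·2 = 180 ≡ 11, so v_4 = 11^{−1} = 6 (mod 13).
  i = 5 (α = 10): (10−2)(10−11)(10−3)(10−12) = 8·(−1)·7·(−2) = 112 ≡ 8, so v_5 = 8^{−1} = 5 (mod 13).
  v = [8, 11, 9, 6, 5].
Step 2: syndromes of r = [3, 6, 10, 8, 7] (all sums mod 13).
  S_0 = Σ v_i r_i = 8·3 + 11·6 + 9·10 + 6·8 + 5·7 = 263 ≡ 3.
  S_1 = Σ v_i α_i r_i = 8·2·3 + 11·11·6 + 9·3·10 + 6·12·8 + 5·10·7 = 1970 ≡ 7.
  α_i^2 mod 13 = [4, 4, 9, 1, 9].
  S_2 = Σ v_i α_i^2 r_i = 8·4·3 + 11·4·6 + 9·9·10 + 6·1·8 + 5·9·7 = 1533 ≡ 12.
  S = (3, 7, 12) ≠ 0, so r is not a codeword (an error is present).
Step 3: locate the error. For a single error e at position i, S_ℓ = v_i·e·α_i^ℓ, so α_err = S_1/S_0.
  S_0^{−1} = 3^{−1} = 9 (mod 13), so α_err = 7·9 = 63 ≡ 11 = α_2. Error position i = 2.
  Consistency check: S_2/S_1 = 12·2 = 24 ≡ 11 = α_err ✓ (single-error assumption holds).
Step 4: error magnitude e = S_0/v_2 = S_0·∏_{j≠2}(α_2 − α_j) = 3·6 = 18 ≡ 5 (mod 13).
Step 5: correct position 2: c_2 = r_2 − e = 6 − 5 ≡ 1 (mod 13). Hence c = [3, 1, 10, 8, 7].
  Check: interpolating c through the α_i gives m(x) = 2 + 7·x (degree < 2) with m(α_i) = c_i for every i, so c is indeed a codeword.


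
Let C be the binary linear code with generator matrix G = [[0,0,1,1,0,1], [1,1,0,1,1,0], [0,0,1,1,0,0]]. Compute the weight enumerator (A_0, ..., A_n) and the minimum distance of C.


Weight distribution: A_0 = 1, A_1 = 1, A_2 = 1, A_3 = 1, A_4 = 2, A_5 = 2. Minimum distance d = 1.

Enumerate all 2^3 = 8 messages m ∈ F_2^3.
For each, compute codeword c = mG in F_2^6, then tally its weight.
  m = 000 → c = 000000, weight = 0.
  m = 100 → c = 001101, weight = 3.
  m = 010 → c = 110110, weight = 4.
  m = 110 → c = 111011, weight = 5.
  m = 001 → c = 001100, weight = 2.
  m = 101 → c = 000001, weight = 1.
  m = 011 → c = 111010, weight = 4.
  m = 111 → c = 110111, weight = 5.
Tally weights:
  weight 0: 1 codewords.
  weight 1: 1 codewords.
  weight 2: 1 codewords.
  weight 3: 1 codewords.
  weight 4: 2 codewords.
  weight 5: 2 codewords.
Minimum distance d = smallest w > 0 with A_w > 0 = 1.
Sanity: Σ A_w = 8 = 2^3 = 8 ✓.


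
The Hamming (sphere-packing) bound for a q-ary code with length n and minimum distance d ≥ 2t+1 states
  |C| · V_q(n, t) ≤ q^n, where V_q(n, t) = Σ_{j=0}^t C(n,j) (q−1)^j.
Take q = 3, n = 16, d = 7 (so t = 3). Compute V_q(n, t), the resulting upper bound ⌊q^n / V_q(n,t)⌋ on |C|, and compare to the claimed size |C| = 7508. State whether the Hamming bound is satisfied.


V_q(n, t) = 4993, q^n = 43046721, Hamming bound = 8621, |C| = 7508 ≤ bound (satisfied).

Step 1: Compute V_q(n, t) = Σ_{j=0}^3 C(n, j) (q−1)^j.
  j = 0: C(16,0)·(2)^0 = 1·1 = 1.
  j = 1: C(16,1)·(2)^1 = 16·2 = 32.
  j = 2: C(16,2)·(2)^2 = 120·4 = 480.
  j = 3: C(16,3)·(2)^3 = 560·8 = 4480.
  V_q(n, t) = 1 + 32 + 480 + 4480 = 4993.
Step 2: q^n = 3^16 = 43046721.
Step 3: Hamming bound ⌊q^n / V_q(n,t)⌋ = ⌊43046721/4993⌋ = 8621.
Step 4: Compare |C| = 7508 to 8621: satisfied.
The claimed |C| lies below the Hamming bound.


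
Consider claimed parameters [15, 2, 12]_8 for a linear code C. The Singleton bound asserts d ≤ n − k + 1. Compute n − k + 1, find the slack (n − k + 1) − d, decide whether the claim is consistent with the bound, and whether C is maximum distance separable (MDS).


Singleton RHS = n − k + 1 = 14, slack = 2, bound satisfied, not MDS.

Singleton bound: d ≤ n − k + 1.
Here n = 15, k = 2, so n − k + 1 = 14.
Given d = 12, check d ≤ 14: YES.
Slack = (n − k + 1) − d = 2.
The code is NOT MDS (slack = 2 > 0).
Description: the claimed parameters are [15, 2, 12]_8; such a code would be non-MDS.


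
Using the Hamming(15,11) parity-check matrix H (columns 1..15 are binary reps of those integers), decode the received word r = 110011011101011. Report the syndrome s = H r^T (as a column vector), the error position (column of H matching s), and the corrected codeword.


s = (0, 1, 1, 0)^T, error position = 6, corrected codeword c = 110010011101011

Compute s = H r^T mod 2 one row at a time:
  s_1 = 1 + 1 + 1 + 0 + 1 + 0 + 1 + 1 = 6 ≡ 0 (mod 2).
  s_2 = 0 + 1 + 1 + 0 + 1 + 0 + 1 + 1 = 5 ≡ 1 (mod 2).
  s_3 = 1 + 0 + 1 + 0 + 1 + 0 + 1 + 1 = 5 ≡ 1 (mod 2).
  s_4 = 1 + 0 + 1 + 0 + 1 + 0 + 0 + 1 = 4 ≡ 0 (mod 2).
s = (0, 1, 1, 0)^T — this equals column 6 of H (binary 0110), so error is at position 6.
Correct: flip bit 6 of r = 110011011101011 to get c = 110010011101011.


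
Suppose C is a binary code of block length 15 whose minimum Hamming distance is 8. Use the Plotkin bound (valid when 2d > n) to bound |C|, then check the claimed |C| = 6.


Plotkin bound M ≤ 16; given |C| = 6 ≤ bound (satisfied).

Check applicability: 2d = 16, n = 15.
2d − n = 1 > 0, so Plotkin applies.
Compute d/(2d−n) = 8/1 ≈ 8.0000.
⌊d/(2d−n)⌋ = 8.
Plotkin bound: M ≤ 2·8 = 16.
Given |C| = 6, check: satisfied.
This |C| is below the Plotkin bound.


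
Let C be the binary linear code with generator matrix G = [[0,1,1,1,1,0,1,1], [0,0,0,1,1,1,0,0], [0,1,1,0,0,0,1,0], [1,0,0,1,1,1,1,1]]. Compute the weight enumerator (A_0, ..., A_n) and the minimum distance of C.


Weight distribution: A_0 = 1, A_2 = 1, A_3 = 5, A_4 = 3, A_5 = 2, A_6 = 3, A_7 = 1. Minimum distance d = 2.

Enumerate all 2^4 = 16 messages m ∈ F_2^4.
For each, compute codeword c = mG in F_2^8, then tally its weight.
  m = 0000 → c = 00000000, weight = 0.
  m = 1000 → c = 01111011, weight = 6.
  m = 0100 → c = 00011100, weight = 3.
  m = 1100 → c = 01100111, weight = 5.
  m = 0010 → c = 01100010, weight = 3.
  m = 1010 → c = 00011001, weight = 3.
  m = 0110 → c = 01111110, weight = 6.
  m = 1110 → c = 00000101, weight = 2.
  m = 0001 → c = 10011111, weight = 6.
  m = 1001 → c = 11100100, weight = 4.
  m = 0101 → c = 10000011, weight = 3.
  m = 1101 → c = 11111000, weight = 5.
  m = 0011 → c = 11111101, weight = 7.
  m = 1011 → c = 10000110, weight = 3.
  m = 0111 → c = 11100001, weight = 4.
  m = 1111 → c = 10011010, weight = 4.
Tally weights:
  weight 0: 1 codewords.
  weight 2: 1 codewords.
  weight 3: 5 codewords.
  weight 4: 3 codewords.
  weight 5: 2 codewords.
  weight 6: 3 codewords.
  weight 7: 1 codewords.
Minimum distance d = smallest w > 0 with A_w > 0 = 2.
Sanity: Σ A_w = 16 = 2^4 = 16 ✓.


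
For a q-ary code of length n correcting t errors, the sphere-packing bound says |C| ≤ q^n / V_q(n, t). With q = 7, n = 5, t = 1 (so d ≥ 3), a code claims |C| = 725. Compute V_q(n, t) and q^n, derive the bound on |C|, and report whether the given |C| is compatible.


V_q(n, t) = 31, q^n = 16807, Hamming bound = 542, |C| = 725 > bound (violated).

Step 1: Compute V_q(n, t) = Σ_{j=0}^1 C(n, j) (q−1)^j.
  j = 0: C(5,0)·(6)^0 = 1·1 = 1.
  j = 1: C(5,1)·(6)^1 = 5·6 = 30.
  V_q(n, t) = 1 + 30 = 31.
Step 2: q^n = 7^5 = 16807.
Step 3: Hamming bound ⌊q^n / V_q(n,t)⌋ = ⌊16807/31⌋ = 542.
Step 4: Compare |C| = 725 to 542: violated.
The claimed |C| lies above the Hamming bound, so no 7-ary code of length 5 with d ≥ 3 can have 725 codewords.


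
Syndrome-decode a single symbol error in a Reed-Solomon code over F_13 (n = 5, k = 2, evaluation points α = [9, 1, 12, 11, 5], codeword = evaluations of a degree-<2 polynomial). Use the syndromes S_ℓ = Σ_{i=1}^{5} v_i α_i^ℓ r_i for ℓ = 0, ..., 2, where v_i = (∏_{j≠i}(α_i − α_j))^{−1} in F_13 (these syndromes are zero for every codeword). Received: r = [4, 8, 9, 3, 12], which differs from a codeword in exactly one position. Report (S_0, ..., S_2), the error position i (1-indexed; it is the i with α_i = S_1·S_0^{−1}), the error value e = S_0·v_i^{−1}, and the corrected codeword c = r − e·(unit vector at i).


S = (8, 1, 5), error at position 5, error magnitude e = 6, c = [4, 8, 9, 3, 6].

Step 1: column multipliers v_i = (∏_{j≠i}(α_i − α_j))^{−1} mod 13.
  i = 1 (α = 9): (9−1)(9−12)(9−11)(9−5) = 8·(−3)·(−2)·4 = 192 ≡ 10, so v_1 = 10^{−1} = 4 (mod 13).
  i = 2 (α = 1): (1−9)(1−12)(1−11)(1−5) = (−8)·(−11)·(−10)·(−4) = 3520 ≡ 10, so v_2 = 10^{−1} = 4 (mod 13).
  i = 3 (α = 12): (12−9)(12−1)(12−11)(12−5) = 3·11·1·7 = 231 ≡ 10, so v_3 = 10^{−1} = 4 (mod 13).
  i = 4 (α = 11): (11−9)(11−1)(11−12)(11−5) = 2·10·(−1)·6 = −120 ≡ 10, so v_4 = 10^{−1} = 4 (mod 13).
  i = 5 (α = 5): (5−9)(5−1)(5−12)(5−11) = (−4)·4·(−7)·(−6) = −672 ≡ 4, so v_5 = 4^{−1} = 10 (mod 13).
  v = [4, 4, 4, 4, 10].
Step 2: syndromes of r = [4, 8, 9, 3, 12] (all sums mod 13).
  S_0 = Σ v_i r_i = 4·4 + 4·8 + 4·9 + 4·3 + 10·12 = 216 ≡ 8.
  S_1 = Σ v_i α_i r_i = 4·9·4 + 4·1·8 + 4·12·9 + 4·11·3 + 10·5·12 = 1340 ≡ 1.
  α_i^2 mod 13 = [3, 1, 1, 4, 12].
  S_2 = Σ v_i α_i^2 r_i = 4·3·4 + 4·1·8 + 4·1·9 + 4·4·3 + 10·12·12 = 1604 ≡ 5.
  S = (8, 1, 5) ≠ 0, so r is not a codeword (an error is present).
Step 3: locate the error. For a single error e at position i, S_ℓ = v_i·e·α_i^ℓ, so α_err = S_1/S_0.
  S_0^{−1} = 8^{−1} = 5 (mod 13), so α_err = 1·5 = 5 ≡ 5 = α_5. Error position i = 5.
  Consistency check: S_2/S_1 = 5·1 = 5 ≡ 5 = α_err ✓ (single-error assumption holds).
Step 4: error magnitude e = S_0/v_5 = S_0·∏_{j≠5}(α_5 − α_j) = 8·4 = 32 ≡ 6 (mod 13).
Step 5: correct position 5: c_5 = r_5 − e = 12 − 6 ≡ 6 (mod 13). Hence c = [4, 8, 9, 3, 6].
  Check: interpolating c through the α_i gives m(x) = 2 + 6·x (degree < 2) with m(α_i) = c_i for every i, so c is indeed a codeword.


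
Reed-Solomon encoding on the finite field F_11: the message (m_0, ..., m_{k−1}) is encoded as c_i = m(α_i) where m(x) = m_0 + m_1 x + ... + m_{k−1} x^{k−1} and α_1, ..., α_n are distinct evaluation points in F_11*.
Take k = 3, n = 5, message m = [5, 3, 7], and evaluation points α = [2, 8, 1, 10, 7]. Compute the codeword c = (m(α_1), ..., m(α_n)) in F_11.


c = [6, 4, 4, 9, 6]

Message polynomial: m(x) = 5 + 3·x + 7·x^2 (mod 11).
For each evaluation point α_i, compute m(α_i) mod 11:
  α_1 = 2: Horner steps 7 → 6 → 6, so m(2) = 6.
  α_2 = 8: Horner steps 7 → 4 → 4, so m(8) = 4.
  α_3 = 1: Horner steps 7 → 10 → 4, so m(1) = 4.
  α_4 = 10: Horner steps 7 → 7 → 9, so m(10) = 9.
  α_5 = 7: Horner steps 7 → 8 → 6, so m(7) = 6.
Codeword c = [6, 4, 4, 9, 6] ∈ F_11^5.


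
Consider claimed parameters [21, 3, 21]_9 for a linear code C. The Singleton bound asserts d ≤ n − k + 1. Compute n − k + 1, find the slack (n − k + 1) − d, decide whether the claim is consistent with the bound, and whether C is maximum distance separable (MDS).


Singleton RHS = n − k + 1 = 19, slack = -2, bound violated (no such code; not MDS).

Singleton bound: d ≤ n − k + 1.
Here n = 21, k = 3, so n − k + 1 = 19.
Given d = 21, check d ≤ 19: NO.
Slack = (n − k + 1) − d = -2.
The slack is negative: d = 21 exceeds n − k + 1 = 19 by 2, so the Singleton bound is violated and no linear [21, 3, 21]_9 code can exist. In particular it is not MDS (MDS requires d = n − k + 1 exactly).
Description: the claimed parameters are [21, 3, 21]_9; such a code would be impossible (violates the Singleton bound).


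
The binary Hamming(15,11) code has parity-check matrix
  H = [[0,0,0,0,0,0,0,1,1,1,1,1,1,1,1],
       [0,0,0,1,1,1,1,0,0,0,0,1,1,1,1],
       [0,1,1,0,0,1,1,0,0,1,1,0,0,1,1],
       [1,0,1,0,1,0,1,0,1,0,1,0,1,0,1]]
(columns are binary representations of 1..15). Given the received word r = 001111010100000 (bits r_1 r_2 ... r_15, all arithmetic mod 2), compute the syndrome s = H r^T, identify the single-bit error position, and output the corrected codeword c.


s = (0, 1, 1, 0)^T, error position = 6, corrected codeword c = 001110010100000

Compute s = H r^T mod 2 one row at a time:
  s_1 = 1 + 0 + 1 + 0 + 0 + 0 + 0 + 0 = 2 ≡ 0 (mod 2).
  s_2 = 1 + 1 + 1 + 0 + 0 + 0 + 0 + 0 = 3 ≡ 1 (mod 2).
  s_3 = 0 + 1 + 1 + 0 + 1 + 0 + 0 + 0 = 3 ≡ 1 (mod 2).
  s_4 = 0 + 1 + 1 + 0 + 0 + 0 + 0 + 0 = 2 ≡ 0 (mod 2).
s = (0, 1, 1, 0)^T — this equals column 6 of H (binary 0110), so error is at position 6.
Correct: flip bit 6 of r = 001111010100000 to get c = 001110010100000.


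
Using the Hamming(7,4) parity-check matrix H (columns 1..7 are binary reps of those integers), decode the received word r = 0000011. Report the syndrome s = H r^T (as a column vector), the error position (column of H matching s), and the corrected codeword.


s = (0, 0, 1)^T, error position = 1, corrected codeword c = 1000011

Compute s = H r^T mod 2 one row at a time:
  s_1 = 0 + 0 + 1 + 1 = 2 ≡ 0 (mod 2).
  s_2 = 0 + 0 + 1 + 1 = 2 ≡ 0 (mod 2).
  s_3 = 0 + 0 + 0 + 1 = 1 ≡ 1 (mod 2).
s = (0, 0, 1)^T — this equals column 1 of H (binary 001), so error is at position 1.
Correct: flip bit 1 of r = 0000011 to get c = 1000011.


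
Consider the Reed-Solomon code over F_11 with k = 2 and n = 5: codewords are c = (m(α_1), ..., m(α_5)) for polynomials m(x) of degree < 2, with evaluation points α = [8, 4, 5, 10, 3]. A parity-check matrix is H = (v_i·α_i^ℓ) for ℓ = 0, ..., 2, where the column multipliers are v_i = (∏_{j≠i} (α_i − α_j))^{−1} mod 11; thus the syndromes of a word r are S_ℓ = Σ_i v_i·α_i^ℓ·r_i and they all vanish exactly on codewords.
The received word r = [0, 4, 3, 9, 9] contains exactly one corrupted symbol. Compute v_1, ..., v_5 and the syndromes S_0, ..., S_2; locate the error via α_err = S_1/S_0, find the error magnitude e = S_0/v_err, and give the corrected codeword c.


S = (1, 3, 9), error at position 5, error magnitude e = 4, c = [0, 4, 3, 9, 5].

Step 1: column multipliers v_i = (∏_{j≠i}(α_i − α_j))^{−1} mod 11.
  i = 1 (α = 8): (8−4)(8−5)(8−10)(8−3) = 4·3·(−2)·5 = −120 ≡ 1, so v_1 = 1^{−1} = 1 (mod 11).
  i = 2 (α = 4): (4−8)(4−5)(4−10)(4−3) = (−4)·(−1)·(−6)·1 = −24 ≡ 9, so v_2 = 9^{−1} = 5 (mod 11).
  i = 3 (α = 5): (5−8)(5−4)(5−10)(5−3) = (−3)·1·(−5)·2 = 30 ≡ 8, so v_3 = 8^{−1} = 7 (mod 11).
  i = 4 (α = 10): (10−8)(10−4)(10−5)(10−3) = 2·6·5·7 = 420 ≡ 2, so v_4 = 2^{−1} = 6 (mod 11).
  i = 5 (α = 3): (3−8)(3−4)(3−5)(3−10) = (−5)·(−1)·(−2)·(−7) = 70 ≡ 4, so v_5 = 4^{−1} = 3 (mod 11).
  v = [1, 5, 7, 6, 3].
Step 2: syndromes of r = [0, 4, 3, 9, 9] (all sums mod 11).
  S_0 = Σ v_i r_i = 1·0 + 5·4 + 7·3 + 6·9 + 3·9 = 122 ≡ 1.
  S_1 = Σ v_i α_i r_i = 1·8·0 + 5·4·4 + 7·5·3 + 6·10·9 + 3·3·9 = 806 ≡ 3.
  α_i^2 mod 11 = [9, 5, 3, 1, 9].
  S_2 = Σ v_i α_i^2 r_i = 1·9·0 + 5·5·4 + 7·3·3 + 6·1·9 + 3·9·9 = 460 ≡ 9.
  S = (1, 3, 9) ≠ 0, so r is not a codeword (an error is present).
Step 3: locate the error. For a single error e at position i, S_ℓ = v_i·e·α_i^ℓ, so α_err = S_1/S_0.
  S_0^{−1} = 1^{−1} = 1 (mod 11), so α_err = 3·1 = 3 ≡ 3 = α_5. Error position i = 5.
  Consistency check: S_2/S_1 = 9·4 = 36 ≡ 3 = α_err ✓ (single-error assumption holds).
Step 4: error magnitude e = S_0/v_5 = S_0·∏_{j≠5}(α_5 − α_j) = 1·4 = 4 ≡ 4 (mod 11).
Step 5: correct position 5: c_5 = r_5 − e = 9 − 4 ≡ 5 (mod 11). Hence c = [0, 4, 3, 9, 5].
  Check: interpolating c through the α_i gives m(x) = 8 + 10·x (degree < 2) with m(α_i) = c_i for every i, so c is indeed a codeword.


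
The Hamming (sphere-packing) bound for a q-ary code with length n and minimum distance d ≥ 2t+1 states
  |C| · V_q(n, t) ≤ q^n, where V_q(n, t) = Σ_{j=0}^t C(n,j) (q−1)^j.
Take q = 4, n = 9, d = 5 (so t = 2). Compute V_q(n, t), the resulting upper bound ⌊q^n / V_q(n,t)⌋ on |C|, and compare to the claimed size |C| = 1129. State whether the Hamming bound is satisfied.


V_q(n, t) = 352, q^n = 262144, Hamming bound = 744, |C| = 1129 > bound (violated).

Step 1: Compute V_q(n, t) = Σ_{j=0}^2 C(n, j) (q−1)^j.
  j = 0: C(9,0)·(3)^0 = 1·1 = 1.
  j = 1: C(9,1)·(3)^1 = 9·3 = 27.
  j = 2: C(9,2)·(3)^2 = 36·9 = 324.
  V_q(n, t) = 1 + 27 + 324 = 352.
Step 2: q^n = 4^9 = 262144.
Step 3: Hamming bound ⌊q^n / V_q(n,t)⌋ = ⌊262144/352⌋ = 744.
Step 4: Compare |C| = 1129 to 744: violated.
The claimed |C| lies above the Hamming bound, so no 4-ary code of length 9 with d ≥ 5 can have 1129 codewords.


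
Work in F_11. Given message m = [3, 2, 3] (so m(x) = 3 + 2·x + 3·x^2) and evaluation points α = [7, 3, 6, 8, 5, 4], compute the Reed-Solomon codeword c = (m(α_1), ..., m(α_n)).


c = [10, 3, 2, 2, 0, 4]

Message polynomial: m(x) = 3 + 2·x + 3·x^2 (mod 11).
For each evaluation point α_i, compute m(α_i) mod 11:
  α_1 = 7: Horner steps 3 → 1 → 10, so m(7) = 10.
  α_2 = 3: Horner steps 3 → 0 → 3, so m(3) = 3.
  α_3 = 6: Horner steps 3 → 9 → 2, so m(6) = 2.
  α_4 = 8: Horner steps 3 → 4 → 2, so m(8) = 2.
  α_5 = 5: Horner steps 3 → 6 → 0, so m(5) = 0.
  α_6 = 4: Horner steps 3 → 3 → 4, so m(4) = 4.
Codeword c = [10, 3, 2, 2, 0, 4] ∈ F_11^6.


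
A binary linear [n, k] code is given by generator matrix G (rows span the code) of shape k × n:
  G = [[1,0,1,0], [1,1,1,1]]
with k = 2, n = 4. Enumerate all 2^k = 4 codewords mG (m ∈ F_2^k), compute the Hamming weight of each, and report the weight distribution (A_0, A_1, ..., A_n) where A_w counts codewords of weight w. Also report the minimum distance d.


Weight distribution: A_0 = 1, A_2 = 2, A_4 = 1. Minimum distance d = 2.

Enumerate all 2^2 = 4 messages m ∈ F_2^2.
For each, compute codeword c = mG in F_2^4, then tally its weight.
  m = 00 → c = 0000, weight = 0.
  m = 10 → c = 1010, weight = 2.
  m = 01 → c = 1111, weight = 4.
  m = 11 → c = 0101, weight = 2.
Tally weights:
  weight 0: 1 codewords.
  weight 2: 2 codewords.
  weight 4: 1 codewords.
Minimum distance d = smallest w > 0 with A_w > 0 = 2.
Sanity: Σ A_w = 4 = 2^2 = 4 ✓.


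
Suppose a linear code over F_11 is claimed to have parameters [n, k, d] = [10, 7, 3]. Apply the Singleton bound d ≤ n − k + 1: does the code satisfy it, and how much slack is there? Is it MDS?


Singleton RHS = n − k + 1 = 4, slack = 1, bound satisfied, not MDS.

Singleton bound: d ≤ n − k + 1.
Here n = 10, k = 7, so n − k + 1 = 4.
Given d = 3, check d ≤ 4: YES.
Slack = (n − k + 1) − d = 1.
The code is NOT MDS (slack = 1 > 0).
Description: the claimed parameters are [10, 7, 3]_11; such a code would be non-MDS.


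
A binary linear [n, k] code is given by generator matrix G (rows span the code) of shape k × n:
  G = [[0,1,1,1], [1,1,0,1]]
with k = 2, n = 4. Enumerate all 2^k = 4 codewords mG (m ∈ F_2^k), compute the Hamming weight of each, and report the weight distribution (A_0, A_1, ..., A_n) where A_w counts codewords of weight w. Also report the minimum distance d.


Weight distribution: A_0 = 1, A_2 = 1, A_3 = 2. Minimum distance d = 2.

Enumerate all 2^2 = 4 messages m ∈ F_2^2.
For each, compute codeword c = mG in F_2^4, then tally its weight.
  m = 00 → c = 0000, weight = 0.
  m = 10 → c = 0111, weight = 3.
  m = 01 → c = 1101, weight = 3.
  m = 11 → c = 1010, weight = 2.
Tally weights:
  weight 0: 1 codewords.
  weight 2: 1 codewords.
  weight 3: 2 codewords.
Minimum distance d = smallest w > 0 with A_w > 0 = 2.
Sanity: Σ A_w = 4 = 2^2 = 4 ✓.


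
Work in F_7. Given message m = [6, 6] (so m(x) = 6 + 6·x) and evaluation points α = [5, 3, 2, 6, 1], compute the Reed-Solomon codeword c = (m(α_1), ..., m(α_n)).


c = [1, 3, 4, 0, 5]

Message polynomial: m(x) = 6 + 6·x (mod 7).
For each evaluation point α_i, compute m(α_i) mod 7:
  α_1 = 5: Horner steps 6 → 1, so m(5) = 1.
  α_2 = 3: Horner steps 6 → 3, so m(3) = 3.
  α_3 = 2: Horner steps 6 → 4, so m(2) = 4.
  α_4 = 6: Horner steps 6 → 0, so m(6) = 0.
  α_5 = 1: Horner steps 6 → 5, so m(1) = 5.
Codeword c = [1, 3, 4, 0, 5] ∈ F_7^5.


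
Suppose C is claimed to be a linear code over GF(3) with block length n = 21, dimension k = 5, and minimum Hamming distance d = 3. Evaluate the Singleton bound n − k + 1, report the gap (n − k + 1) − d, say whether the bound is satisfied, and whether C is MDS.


Singleton RHS = n − k + 1 = 17, slack = 14, bound satisfied, not MDS.

Singleton bound: d ≤ n − k + 1.
Here n = 21, k = 5, so n − k + 1 = 17.
Given d = 3, check d ≤ 17: YES.
Slack = (n − k + 1) − d = 14.
The code is NOT MDS (slack = 14 > 0).
Description: the claimed parameters are [21, 5, 3]_3; such a code would be non-MDS.
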